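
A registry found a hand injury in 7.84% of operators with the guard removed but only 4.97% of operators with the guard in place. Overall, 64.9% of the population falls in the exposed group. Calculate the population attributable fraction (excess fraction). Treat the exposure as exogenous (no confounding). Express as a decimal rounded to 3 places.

p₁ = 0.0784, p₀ = 0.0497.
Overall risk P(Y=1) = π·p₁ + (1−π)·p₀ = 0.649×0.0784 + 0.351×0.0497 = 0.068326.
Under exogeneity, PAF = [P(Y=1) − p₀] / P(Y=1).
PAF = (0.068326 − 0.0497) / 0.068326 ≈ 0.2726

PAF ≈ 0.273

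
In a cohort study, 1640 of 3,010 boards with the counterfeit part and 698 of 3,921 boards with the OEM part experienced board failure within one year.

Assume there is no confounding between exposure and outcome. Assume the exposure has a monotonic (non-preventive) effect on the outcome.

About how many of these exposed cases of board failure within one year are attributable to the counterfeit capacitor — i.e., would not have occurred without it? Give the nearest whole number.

p₁ = P(outcome | exposed) = 1640/3010 = 0.54485
p₀ = P(outcome | unexposed) = 698/3921 = 0.17802
PN = (p₁ − p₀)/p₁ = (0.54485 − 0.17802) / 0.54485 ≈ 0.67328.
Attributable cases ≈ PN × (exposed cases) = 0.67328 × 1640 ≈ 1104.17.

about 1104 cases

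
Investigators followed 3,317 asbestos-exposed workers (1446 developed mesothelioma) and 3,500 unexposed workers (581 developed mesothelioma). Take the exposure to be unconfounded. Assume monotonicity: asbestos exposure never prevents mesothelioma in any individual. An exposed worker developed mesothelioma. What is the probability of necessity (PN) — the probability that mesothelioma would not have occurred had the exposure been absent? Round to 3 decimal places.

PN ≈ 0.619

p₁ = P(outcome | exposed) = 1446/3317 = 0.43594
p₀ = P(outcome | unexposed) = 581/3500 = 0.166
Under exogeneity and monotonicity, PN = (p₁ − p₀) / p₁.
PN = (0.43594 − 0.166) / 0.43594 = 0.26994 / 0.43594 ≈ 0.6192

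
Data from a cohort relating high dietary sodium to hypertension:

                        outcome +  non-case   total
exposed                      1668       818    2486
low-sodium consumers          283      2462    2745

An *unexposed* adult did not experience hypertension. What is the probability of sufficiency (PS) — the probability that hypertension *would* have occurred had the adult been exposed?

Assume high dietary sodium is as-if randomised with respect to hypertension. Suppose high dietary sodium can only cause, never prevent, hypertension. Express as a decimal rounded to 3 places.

PS ≈ 0.633

p₁ = P(outcome | exposed) = 1668/2486 = 0.67096
p₀ = P(outcome | unexposed) = 283/2745 = 0.1031
Under exogeneity and monotonicity, PS = (p₁ − p₀) / (1 − p₀).
PS = (0.67096 − 0.1031) / (1 − 0.1031) = 0.56786 / 0.8969 ≈ 0.6331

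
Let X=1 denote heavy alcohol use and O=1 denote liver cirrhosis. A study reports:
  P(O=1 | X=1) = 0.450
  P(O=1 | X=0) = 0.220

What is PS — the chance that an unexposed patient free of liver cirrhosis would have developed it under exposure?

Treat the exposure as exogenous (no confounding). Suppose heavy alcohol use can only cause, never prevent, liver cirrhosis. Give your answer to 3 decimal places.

Let p₁ = 0.45, p₀ = 0.22.
Under exogeneity and monotonicity, PS = (p₁ − p₀) / (1 − p₀).
PS = (0.45 − 0.22) / (1 − 0.22) = 0.23 / 0.78 ≈ 0.2949

PS ≈ 0.295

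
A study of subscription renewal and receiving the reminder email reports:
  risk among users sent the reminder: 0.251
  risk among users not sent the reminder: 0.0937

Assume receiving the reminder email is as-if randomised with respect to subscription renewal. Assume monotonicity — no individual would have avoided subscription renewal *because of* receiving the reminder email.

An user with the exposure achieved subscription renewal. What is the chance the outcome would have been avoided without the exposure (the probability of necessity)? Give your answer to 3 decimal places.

Let p₁ = 0.251, p₀ = 0.0937.
Under exogeneity and monotonicity, PN = (p₁ − p₀) / p₁.
PN = (0.251 − 0.0937) / 0.251 = 0.1573 / 0.251 ≈ 0.6267

PN ≈ 0.627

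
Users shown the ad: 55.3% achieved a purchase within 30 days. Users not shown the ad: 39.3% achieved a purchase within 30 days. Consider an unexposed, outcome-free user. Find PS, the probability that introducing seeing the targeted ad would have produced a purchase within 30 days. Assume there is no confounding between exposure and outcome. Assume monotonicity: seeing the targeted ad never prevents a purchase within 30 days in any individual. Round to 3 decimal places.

p₁ = 0.553, p₀ = 0.393.
Under exogeneity and monotonicity, PS = (p₁ − p₀) / (1 − p₀).
PS = (0.553 − 0.393) / (1 − 0.393) = 0.16 / 0.607 ≈ 0.2636

PS ≈ 0.264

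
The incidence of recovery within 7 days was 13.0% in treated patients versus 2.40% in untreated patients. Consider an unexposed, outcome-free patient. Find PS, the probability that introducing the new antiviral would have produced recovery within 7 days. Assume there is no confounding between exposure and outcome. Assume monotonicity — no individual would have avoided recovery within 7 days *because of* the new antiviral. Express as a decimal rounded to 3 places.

PS ≈ 0.109

p₁ = 0.13, p₀ = 0.024.
Under exogeneity and monotonicity, PS = (p₁ − p₀) / (1 − p₀).
PS = (0.13 − 0.024) / (1 − 0.024) = 0.106 / 0.976 ≈ 0.1086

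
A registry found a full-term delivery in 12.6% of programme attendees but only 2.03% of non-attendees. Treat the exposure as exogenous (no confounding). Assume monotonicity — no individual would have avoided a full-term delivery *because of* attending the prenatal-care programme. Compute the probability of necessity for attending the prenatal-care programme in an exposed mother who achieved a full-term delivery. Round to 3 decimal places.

PN ≈ 0.839

p₁ = 0.126, p₀ = 0.0203.
Under exogeneity and monotonicity, PN = (p₁ − p₀) / p₁.
PN = (0.126 − 0.0203) / 0.126 = 0.1057 / 0.126 ≈ 0.8389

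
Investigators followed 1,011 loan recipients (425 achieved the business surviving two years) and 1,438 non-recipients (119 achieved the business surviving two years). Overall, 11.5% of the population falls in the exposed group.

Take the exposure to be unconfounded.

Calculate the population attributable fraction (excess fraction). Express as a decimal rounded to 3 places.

p₁ = P(outcome | exposed) = 425/1011 = 0.42038
p₀ = P(outcome | unexposed) = 119/1438 = 0.082754
Overall risk P(Y=1) = π·p₁ + (1−π)·p₀ = 0.115×0.42038 + 0.885×0.082754 = 0.12158.
Under exogeneity, PAF = [P(Y=1) − p₀] / P(Y=1).
PAF = (0.12158 − 0.082754) / 0.12158 ≈ 0.3193

PAF ≈ 0.319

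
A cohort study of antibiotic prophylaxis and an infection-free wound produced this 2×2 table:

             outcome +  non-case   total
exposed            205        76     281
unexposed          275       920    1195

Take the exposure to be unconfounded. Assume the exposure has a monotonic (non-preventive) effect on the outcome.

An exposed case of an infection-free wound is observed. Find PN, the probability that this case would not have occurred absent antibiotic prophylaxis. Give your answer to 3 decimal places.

PN ≈ 0.685

p₁ = P(outcome | exposed) = 205/281 = 0.72954
p₀ = P(outcome | unexposed) = 275/1195 = 0.23013
Under exogeneity and monotonicity, PN = (p₁ − p₀)/p₁.
PN = (0.72954 − 0.23013) / 0.72954 ≈ 0.6846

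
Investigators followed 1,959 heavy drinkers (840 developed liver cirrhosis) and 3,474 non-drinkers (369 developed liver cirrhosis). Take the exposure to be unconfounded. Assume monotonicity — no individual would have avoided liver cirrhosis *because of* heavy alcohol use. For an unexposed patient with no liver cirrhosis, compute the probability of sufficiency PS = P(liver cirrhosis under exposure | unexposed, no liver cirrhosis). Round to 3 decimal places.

PS ≈ 0.361

p₁ = P(outcome | exposed) = 840/1959 = 0.42879
p₀ = P(outcome | unexposed) = 369/3474 = 0.10622
Under exogeneity and monotonicity, PS = (p₁ − p₀) / (1 − p₀).
PS = (0.42879 − 0.10622) / (1 − 0.10622) = 0.32257 / 0.89378 ≈ 0.3609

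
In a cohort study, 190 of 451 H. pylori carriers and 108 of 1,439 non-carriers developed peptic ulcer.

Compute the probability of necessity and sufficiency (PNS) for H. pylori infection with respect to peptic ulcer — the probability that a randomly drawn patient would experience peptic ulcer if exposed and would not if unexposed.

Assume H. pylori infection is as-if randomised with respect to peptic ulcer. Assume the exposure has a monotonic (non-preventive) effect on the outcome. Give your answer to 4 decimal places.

PNS ≈ 0.3462

p₁ = P(outcome | exposed) = 190/451 = 0.42129
p₀ = P(outcome | unexposed) = 108/1439 = 0.075052
Under exogeneity and monotonicity, PNS = p₁ − p₀.
PNS = 0.42129 − 0.075052 = 0.34623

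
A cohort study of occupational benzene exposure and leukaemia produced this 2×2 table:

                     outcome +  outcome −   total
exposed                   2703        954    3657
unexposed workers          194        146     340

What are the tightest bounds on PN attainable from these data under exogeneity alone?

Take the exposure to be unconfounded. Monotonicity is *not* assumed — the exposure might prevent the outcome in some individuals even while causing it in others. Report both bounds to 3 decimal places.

p₁ = P(outcome | exposed) = 2703/3657 = 0.73913
p₀ = P(outcome | unexposed) = 194/340 = 0.57059
Under exogeneity alone the bounds on PN are max{0,(p₁−p₀)/p₁} ≤ PN ≤ min{1,(1−p₀)/p₁}.
  lower = (p₁ − p₀)/p₁ = 0.16854 / 0.73913 ≈ 0.2280
  upper = min{1, (1 − p₀)/p₁} = 0.42941 / 0.73913 ≈ 0.5810

0.228 ≤ PN ≤ 0.581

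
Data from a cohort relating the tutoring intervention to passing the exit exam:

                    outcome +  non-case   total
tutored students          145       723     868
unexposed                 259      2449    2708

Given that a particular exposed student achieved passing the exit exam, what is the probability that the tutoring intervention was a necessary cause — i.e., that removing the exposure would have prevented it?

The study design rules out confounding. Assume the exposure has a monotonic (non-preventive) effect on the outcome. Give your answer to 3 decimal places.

p₁ = P(outcome | exposed) = 145/868 = 0.16705
p₀ = P(outcome | unexposed) = 259/2708 = 0.095643
Under exogeneity and monotonicity, PN = (p₁ − p₀)/p₁.
PN = (0.16705 − 0.095643) / 0.16705 ≈ 0.4275

PN ≈ 0.427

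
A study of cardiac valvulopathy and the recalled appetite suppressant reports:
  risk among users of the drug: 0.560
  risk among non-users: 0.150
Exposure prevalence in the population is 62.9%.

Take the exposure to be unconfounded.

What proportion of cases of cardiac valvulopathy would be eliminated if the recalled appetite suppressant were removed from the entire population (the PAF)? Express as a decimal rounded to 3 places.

Let p₁ = 0.56, p₀ = 0.15.
Overall risk P(Y=1) = π·p₁ + (1−π)·p₀ = 0.629×0.56 + 0.371×0.15 = 0.40789.
Under exogeneity, PAF = [P(Y=1) − p₀] / P(Y=1).
PAF = (0.40789 − 0.15) / 0.40789 ≈ 0.6323

PAF ≈ 0.632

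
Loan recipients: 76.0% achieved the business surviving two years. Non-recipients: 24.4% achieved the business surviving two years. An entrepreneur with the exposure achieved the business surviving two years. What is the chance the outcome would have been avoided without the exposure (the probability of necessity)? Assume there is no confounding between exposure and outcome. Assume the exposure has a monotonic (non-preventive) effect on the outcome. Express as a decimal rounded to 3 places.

p₁ = 0.76, p₀ = 0.244.
Under exogeneity and monotonicity, PN = (p₁ − p₀) / p₁.
PN = (0.76 − 0.244) / 0.76 = 0.516 / 0.76 ≈ 0.6789

PN ≈ 0.679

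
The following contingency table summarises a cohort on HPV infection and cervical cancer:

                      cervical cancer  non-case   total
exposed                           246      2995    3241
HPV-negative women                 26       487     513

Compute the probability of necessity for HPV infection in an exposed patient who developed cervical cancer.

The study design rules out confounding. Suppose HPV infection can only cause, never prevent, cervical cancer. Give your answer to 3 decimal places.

p₁ = P(outcome | exposed) = 246/3241 = 0.075902
p₀ = P(outcome | unexposed) = 26/513 = 0.050682
Under exogeneity and monotonicity, PN = (p₁ − p₀)/p₁.
PN = (0.075902 − 0.050682) / 0.075902 ≈ 0.3323

PN ≈ 0.332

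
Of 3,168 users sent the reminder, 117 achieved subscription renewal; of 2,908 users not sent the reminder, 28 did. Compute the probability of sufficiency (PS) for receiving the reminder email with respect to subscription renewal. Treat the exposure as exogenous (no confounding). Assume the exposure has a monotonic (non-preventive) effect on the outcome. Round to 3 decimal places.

PS ≈ 0.028

p₁ = P(outcome | exposed) = 117/3168 = 0.036932
p₀ = P(outcome | unexposed) = 28/2908 = 0.0096286
Under exogeneity and monotonicity, PS = (p₁ − p₀) / (1 − p₀).
PS = (0.036932 − 0.0096286) / (1 − 0.0096286) = 0.027303 / 0.99037 ≈ 0.0276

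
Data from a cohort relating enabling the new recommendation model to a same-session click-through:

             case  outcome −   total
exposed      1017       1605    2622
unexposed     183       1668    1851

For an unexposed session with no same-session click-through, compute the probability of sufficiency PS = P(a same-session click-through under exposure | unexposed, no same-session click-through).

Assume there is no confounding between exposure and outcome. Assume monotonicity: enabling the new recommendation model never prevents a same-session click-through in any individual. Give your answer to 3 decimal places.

p₁ = P(outcome | exposed) = 1017/2622 = 0.38787
p₀ = P(outcome | unexposed) = 183/1851 = 0.098865
Under exogeneity and monotonicity, PS = (p₁ − p₀) / (1 − p₀).
PS = (0.38787 − 0.098865) / (1 − 0.098865) = 0.28901 / 0.90113 ≈ 0.3207

PS ≈ 0.321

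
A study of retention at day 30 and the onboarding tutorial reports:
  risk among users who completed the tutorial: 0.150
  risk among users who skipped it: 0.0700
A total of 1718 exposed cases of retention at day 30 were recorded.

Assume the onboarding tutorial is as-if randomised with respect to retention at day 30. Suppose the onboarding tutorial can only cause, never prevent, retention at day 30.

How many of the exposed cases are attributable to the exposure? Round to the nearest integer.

about 916 cases

Let p₁ = 0.15, p₀ = 0.07.
PN = (p₁ − p₀)/p₁ = (0.15 − 0.07) / 0.15 ≈ 0.53333.
Attributable cases ≈ PN × (exposed cases) = 0.53333 × 1718 ≈ 916.27.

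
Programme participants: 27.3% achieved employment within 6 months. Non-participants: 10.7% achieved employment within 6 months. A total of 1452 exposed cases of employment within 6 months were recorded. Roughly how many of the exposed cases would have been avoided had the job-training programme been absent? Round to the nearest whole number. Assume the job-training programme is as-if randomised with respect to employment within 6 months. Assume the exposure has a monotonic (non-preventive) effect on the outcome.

p₁ = 0.273, p₀ = 0.107.
PN = (p₁ − p₀)/p₁ = (0.273 − 0.107) / 0.273 ≈ 0.60806.
Attributable cases ≈ PN × (exposed cases) = 0.60806 × 1452 ≈ 882.90.

about 883 cases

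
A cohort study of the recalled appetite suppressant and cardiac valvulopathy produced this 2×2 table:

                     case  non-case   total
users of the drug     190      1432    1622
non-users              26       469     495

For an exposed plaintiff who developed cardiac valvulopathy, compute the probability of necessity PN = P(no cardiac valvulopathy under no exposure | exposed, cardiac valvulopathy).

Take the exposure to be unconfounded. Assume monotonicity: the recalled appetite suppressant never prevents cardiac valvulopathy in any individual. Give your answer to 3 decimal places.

PN ≈ 0.552

p₁ = P(outcome | exposed) = 190/1622 = 0.11714
p₀ = P(outcome | unexposed) = 26/495 = 0.052525
Under exogeneity and monotonicity, PN = (p₁ − p₀)/p₁.
PN = (0.11714 − 0.052525) / 0.11714 ≈ 0.5516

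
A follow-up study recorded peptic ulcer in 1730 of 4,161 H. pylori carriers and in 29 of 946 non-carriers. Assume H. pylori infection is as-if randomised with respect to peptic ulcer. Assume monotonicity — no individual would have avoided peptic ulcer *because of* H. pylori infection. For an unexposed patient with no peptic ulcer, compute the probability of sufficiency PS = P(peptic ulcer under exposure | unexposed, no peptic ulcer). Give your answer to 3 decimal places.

p₁ = P(outcome | exposed) = 1730/4161 = 0.41577
p₀ = P(outcome | unexposed) = 29/946 = 0.030655
Under exogeneity and monotonicity, PS = (p₁ − p₀) / (1 − p₀).
PS = (0.41577 − 0.030655) / (1 − 0.030655) = 0.38511 / 0.96934 ≈ 0.3973

PS ≈ 0.397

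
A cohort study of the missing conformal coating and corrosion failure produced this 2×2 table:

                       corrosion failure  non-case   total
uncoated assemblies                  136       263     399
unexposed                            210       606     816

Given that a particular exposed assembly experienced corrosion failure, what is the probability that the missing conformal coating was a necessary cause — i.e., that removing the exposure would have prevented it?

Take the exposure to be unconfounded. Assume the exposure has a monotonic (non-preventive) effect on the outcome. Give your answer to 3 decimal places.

PN ≈ 0.245

p₁ = P(outcome | exposed) = 136/399 = 0.34085
p₀ = P(outcome | unexposed) = 210/816 = 0.25735
Under exogeneity and monotonicity, PN = (p₁ − p₀)/p₁.
PN = (0.34085 − 0.25735) / 0.34085 ≈ 0.2450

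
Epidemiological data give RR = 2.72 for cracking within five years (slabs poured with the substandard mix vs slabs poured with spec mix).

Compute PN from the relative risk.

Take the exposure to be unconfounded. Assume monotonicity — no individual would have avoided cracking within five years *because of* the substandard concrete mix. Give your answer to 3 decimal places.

Under exogeneity and monotonicity, PN = (RR − 1) / RR = 1 − 1/RR.
PN = (2.72 − 1) / 2.72 = 1.72 / 2.72 ≈ 0.6324

PN ≈ 0.632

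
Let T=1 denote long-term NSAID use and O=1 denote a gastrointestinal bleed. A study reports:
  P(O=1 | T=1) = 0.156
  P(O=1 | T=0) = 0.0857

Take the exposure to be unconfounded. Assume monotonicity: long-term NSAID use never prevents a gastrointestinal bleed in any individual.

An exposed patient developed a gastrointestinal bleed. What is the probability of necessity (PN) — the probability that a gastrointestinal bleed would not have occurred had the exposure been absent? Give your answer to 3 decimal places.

PN ≈ 0.451

Let p₁ = 0.156, p₀ = 0.0857.
Under exogeneity and monotonicity, PN = (p₁ − p₀) / p₁.
PN = (0.156 − 0.0857) / 0.156 = 0.0703 / 0.156 ≈ 0.4506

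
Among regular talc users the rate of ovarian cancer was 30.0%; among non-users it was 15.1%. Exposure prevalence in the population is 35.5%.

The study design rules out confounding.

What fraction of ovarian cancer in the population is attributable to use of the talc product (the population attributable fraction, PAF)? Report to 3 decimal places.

PAF ≈ 0.259

p₁ = 0.3, p₀ = 0.151.
Overall risk P(Y=1) = π·p₁ + (1−π)·p₀ = 0.355×0.3 + 0.645×0.151 = 0.20389.
Under exogeneity, PAF = [P(Y=1) − p₀] / P(Y=1).
PAF = (0.20389 − 0.151) / 0.20389 ≈ 0.2594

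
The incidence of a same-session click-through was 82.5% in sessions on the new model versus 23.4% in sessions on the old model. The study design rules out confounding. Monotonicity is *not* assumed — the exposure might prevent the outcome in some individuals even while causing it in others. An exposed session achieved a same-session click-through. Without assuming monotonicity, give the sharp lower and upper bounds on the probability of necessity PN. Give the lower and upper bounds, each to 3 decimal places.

p₁ = 0.825, p₀ = 0.234.
Under exogeneity alone the bounds on PN are max{0,(p₁−p₀)/p₁} ≤ PN ≤ min{1,(1−p₀)/p₁}.
  lower = (p₁ − p₀)/p₁ = 0.591 / 0.825 ≈ 0.7164
  upper = min{1, (1 − p₀)/p₁} = 0.766 / 0.825 ≈ 0.9285

0.716 ≤ PN ≤ 0.928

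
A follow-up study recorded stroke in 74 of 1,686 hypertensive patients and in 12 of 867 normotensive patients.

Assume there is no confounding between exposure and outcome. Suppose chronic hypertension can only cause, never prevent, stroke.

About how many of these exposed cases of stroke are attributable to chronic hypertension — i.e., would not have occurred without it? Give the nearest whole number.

p₁ = P(outcome | exposed) = 74/1686 = 0.043891
p₀ = P(outcome | unexposed) = 12/867 = 0.013841
PN = (p₁ − p₀)/p₁ = (0.043891 − 0.013841) / 0.043891 ≈ 0.68465.
Attributable cases ≈ PN × (exposed cases) = 0.68465 × 74 ≈ 50.66.

about 51 cases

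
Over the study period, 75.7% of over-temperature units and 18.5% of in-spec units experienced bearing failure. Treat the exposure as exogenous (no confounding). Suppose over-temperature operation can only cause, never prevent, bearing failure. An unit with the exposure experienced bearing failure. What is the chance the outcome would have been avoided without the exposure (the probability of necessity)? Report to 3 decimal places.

PN ≈ 0.756

p₁ = 0.757, p₀ = 0.185.
Under exogeneity and monotonicity, PN = (p₁ − p₀) / p₁.
PN = (0.757 − 0.185) / 0.757 = 0.572 / 0.757 ≈ 0.7556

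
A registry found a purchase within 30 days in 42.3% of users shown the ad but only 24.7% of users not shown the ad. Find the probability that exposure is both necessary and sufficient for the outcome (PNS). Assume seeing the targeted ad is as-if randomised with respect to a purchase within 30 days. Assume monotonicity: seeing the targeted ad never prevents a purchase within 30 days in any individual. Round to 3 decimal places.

PNS ≈ 0.176

p₁ = 0.423, p₀ = 0.247.
Under exogeneity and monotonicity, PNS = p₁ − p₀.
PNS = 0.423 − 0.247 = 0.176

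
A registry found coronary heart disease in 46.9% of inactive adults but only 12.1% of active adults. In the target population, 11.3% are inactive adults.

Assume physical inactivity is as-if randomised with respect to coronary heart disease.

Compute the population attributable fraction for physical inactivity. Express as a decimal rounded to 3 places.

p₁ = 0.469, p₀ = 0.121.
Overall risk P(Y=1) = π·p₁ + (1−π)·p₀ = 0.113×0.469 + 0.887×0.121 = 0.16032.
Under exogeneity, PAF = [P(Y=1) − p₀] / P(Y=1).
PAF = (0.16032 − 0.121) / 0.16032 ≈ 0.2453

PAF ≈ 0.245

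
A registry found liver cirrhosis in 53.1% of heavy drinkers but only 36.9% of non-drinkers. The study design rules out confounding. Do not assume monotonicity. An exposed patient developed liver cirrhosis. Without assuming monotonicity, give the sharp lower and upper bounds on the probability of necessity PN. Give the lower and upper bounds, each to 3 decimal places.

0.305 ≤ PN ≤ 1.000

p₁ = 0.531, p₀ = 0.369.
Under exogeneity alone the bounds on PN are max{0,(p₁−p₀)/p₁} ≤ PN ≤ min{1,(1−p₀)/p₁}.
  lower = (p₁ − p₀)/p₁ = 0.162 / 0.531 ≈ 0.3051
  upper = min{1, (1 − p₀)/p₁} = 0.631 / 0.531 ≈ 1.1883 → capped at 1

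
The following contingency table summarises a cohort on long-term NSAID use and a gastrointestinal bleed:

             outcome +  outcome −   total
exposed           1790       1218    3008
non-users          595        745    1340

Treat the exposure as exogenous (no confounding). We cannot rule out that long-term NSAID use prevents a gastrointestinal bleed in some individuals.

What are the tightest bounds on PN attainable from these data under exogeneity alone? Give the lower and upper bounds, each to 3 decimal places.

p₁ = P(outcome | exposed) = 1790/3008 = 0.59508
p₀ = P(outcome | unexposed) = 595/1340 = 0.44403
Under exogeneity alone the bounds on PN are max{0,(p₁−p₀)/p₁} ≤ PN ≤ min{1,(1−p₀)/p₁}.
  lower = (p₁ − p₀)/p₁ = 0.15105 / 0.59508 ≈ 0.2538
  upper = min{1, (1 − p₀)/p₁} = 0.55597 / 0.59508 ≈ 0.9343

0.254 ≤ PN ≤ 0.934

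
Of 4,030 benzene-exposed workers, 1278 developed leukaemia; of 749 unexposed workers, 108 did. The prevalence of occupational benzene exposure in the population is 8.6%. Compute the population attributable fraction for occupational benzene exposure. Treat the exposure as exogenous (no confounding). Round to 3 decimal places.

PAF ≈ 0.093

p₁ = P(outcome | exposed) = 1278/4030 = 0.31712
p₀ = P(outcome | unexposed) = 108/749 = 0.14419
Overall risk P(Y=1) = π·p₁ + (1−π)·p₀ = 0.086×0.31712 + 0.914×0.14419 = 0.15906.
Under exogeneity, PAF = [P(Y=1) − p₀] / P(Y=1).
PAF = (0.15906 − 0.14419) / 0.15906 ≈ 0.0935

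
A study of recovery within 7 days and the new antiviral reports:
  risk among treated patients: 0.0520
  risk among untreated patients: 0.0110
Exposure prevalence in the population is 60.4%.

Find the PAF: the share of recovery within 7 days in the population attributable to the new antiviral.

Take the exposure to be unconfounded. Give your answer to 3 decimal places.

Let p₁ = 0.052, p₀ = 0.011.
Overall risk P(Y=1) = π·p₁ + (1−π)·p₀ = 0.604×0.052 + 0.396×0.011 = 0.035764.
Under exogeneity, PAF = [P(Y=1) − p₀] / P(Y=1).
PAF = (0.035764 − 0.011) / 0.035764 ≈ 0.6924

PAF ≈ 0.692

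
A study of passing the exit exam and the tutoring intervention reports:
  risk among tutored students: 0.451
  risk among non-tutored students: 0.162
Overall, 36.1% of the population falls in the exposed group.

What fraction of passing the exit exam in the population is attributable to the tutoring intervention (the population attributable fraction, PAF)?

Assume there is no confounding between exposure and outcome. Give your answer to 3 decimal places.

Let p₁ = 0.451, p₀ = 0.162.
Overall risk P(Y=1) = π·p₁ + (1−π)·p₀ = 0.361×0.451 + 0.639×0.162 = 0.26633.
Under exogeneity, PAF = [P(Y=1) − p₀] / P(Y=1).
PAF = (0.26633 − 0.162) / 0.26633 ≈ 0.3917

PAF ≈ 0.392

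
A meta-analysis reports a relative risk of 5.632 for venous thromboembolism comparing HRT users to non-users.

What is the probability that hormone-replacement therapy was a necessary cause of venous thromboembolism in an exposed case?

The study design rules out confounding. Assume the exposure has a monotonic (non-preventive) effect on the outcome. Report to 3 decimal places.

Under exogeneity and monotonicity, PN = (RR − 1) / RR = 1 − 1/RR.
PN = (5.632 − 1) / 5.632 = 4.632 / 5.632 ≈ 0.8224

PN ≈ 0.822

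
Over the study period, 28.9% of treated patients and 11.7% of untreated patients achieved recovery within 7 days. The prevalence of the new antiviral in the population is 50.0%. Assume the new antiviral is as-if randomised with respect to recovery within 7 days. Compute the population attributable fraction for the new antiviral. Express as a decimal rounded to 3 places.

PAF ≈ 0.424

p₁ = 0.289, p₀ = 0.117.
Overall risk P(Y=1) = π·p₁ + (1−π)·p₀ = 0.5×0.289 + 0.5×0.117 = 0.203.
Under exogeneity, PAF = [P(Y=1) − p₀] / P(Y=1).
PAF = (0.203 − 0.117) / 0.203 ≈ 0.4236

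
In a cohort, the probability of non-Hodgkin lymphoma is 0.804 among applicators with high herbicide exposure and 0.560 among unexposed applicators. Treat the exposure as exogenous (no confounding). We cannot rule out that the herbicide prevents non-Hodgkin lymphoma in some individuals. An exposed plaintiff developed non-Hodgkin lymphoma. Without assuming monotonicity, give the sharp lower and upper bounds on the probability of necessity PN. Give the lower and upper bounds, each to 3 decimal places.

Let p₁ = 0.804, p₀ = 0.56.
Under exogeneity alone the bounds on PN are max{0,(p₁−p₀)/p₁} ≤ PN ≤ min{1,(1−p₀)/p₁}.
  lower = (p₁ − p₀)/p₁ = 0.244 / 0.804 ≈ 0.3035
  upper = min{1, (1 − p₀)/p₁} = 0.44 / 0.804 ≈ 0.5473

0.303 ≤ PN ≤ 0.547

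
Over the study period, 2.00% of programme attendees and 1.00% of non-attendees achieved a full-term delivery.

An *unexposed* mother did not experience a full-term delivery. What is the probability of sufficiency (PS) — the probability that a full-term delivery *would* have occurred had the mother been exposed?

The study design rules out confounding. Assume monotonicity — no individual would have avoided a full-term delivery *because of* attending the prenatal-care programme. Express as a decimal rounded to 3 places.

PS ≈ 0.010

p₁ = 0.02, p₀ = 0.01.
Under exogeneity and monotonicity, PS = (p₁ − p₀) / (1 − p₀).
PS = (0.02 − 0.01) / (1 − 0.01) = 0.01 / 0.99 ≈ 0.0101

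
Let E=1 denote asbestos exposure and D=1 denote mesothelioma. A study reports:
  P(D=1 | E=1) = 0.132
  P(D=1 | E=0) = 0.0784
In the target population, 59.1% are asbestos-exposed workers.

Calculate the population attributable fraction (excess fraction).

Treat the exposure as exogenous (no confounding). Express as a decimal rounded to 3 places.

PAF ≈ 0.288

Let p₁ = 0.132, p₀ = 0.0784.
Overall risk P(Y=1) = π·p₁ + (1−π)·p₀ = 0.591×0.132 + 0.409×0.0784 = 0.11008.
Under exogeneity, PAF = [P(Y=1) − p₀] / P(Y=1).
PAF = (0.11008 − 0.0784) / 0.11008 ≈ 0.2878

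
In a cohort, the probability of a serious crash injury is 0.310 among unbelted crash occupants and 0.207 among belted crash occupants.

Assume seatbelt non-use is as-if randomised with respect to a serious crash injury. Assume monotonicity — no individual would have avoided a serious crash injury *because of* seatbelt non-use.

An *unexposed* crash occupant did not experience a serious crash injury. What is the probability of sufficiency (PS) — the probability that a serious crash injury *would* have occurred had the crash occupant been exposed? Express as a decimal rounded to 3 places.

PS ≈ 0.130

Let p₁ = 0.31, p₀ = 0.207.
Under exogeneity and monotonicity, PS = (p₁ − p₀) / (1 − p₀).
PS = (0.31 − 0.207) / (1 − 0.207) = 0.103 / 0.793 ≈ 0.1299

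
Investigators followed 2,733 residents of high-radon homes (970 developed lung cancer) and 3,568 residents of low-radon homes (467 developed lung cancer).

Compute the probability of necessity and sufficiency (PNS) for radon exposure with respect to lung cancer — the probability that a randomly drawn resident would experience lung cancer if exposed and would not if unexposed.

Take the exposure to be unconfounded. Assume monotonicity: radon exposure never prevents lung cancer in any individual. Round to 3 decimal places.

p₁ = P(outcome | exposed) = 970/2733 = 0.35492
p₀ = P(outcome | unexposed) = 467/3568 = 0.13089
Under exogeneity and monotonicity, PNS = p₁ − p₀.
PNS = 0.35492 − 0.13089 = 0.22404

PNS ≈ 0.224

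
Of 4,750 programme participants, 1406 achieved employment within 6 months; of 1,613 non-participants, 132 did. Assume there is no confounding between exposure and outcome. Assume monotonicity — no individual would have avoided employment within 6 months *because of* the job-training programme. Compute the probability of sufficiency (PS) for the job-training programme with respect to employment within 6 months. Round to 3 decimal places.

p₁ = P(outcome | exposed) = 1406/4750 = 0.296
p₀ = P(outcome | unexposed) = 132/1613 = 0.081835
Under exogeneity and monotonicity, PS = (p₁ − p₀) / (1 − p₀).
PS = (0.296 − 0.081835) / (1 − 0.081835) = 0.21416 / 0.91816 ≈ 0.2333

PS ≈ 0.233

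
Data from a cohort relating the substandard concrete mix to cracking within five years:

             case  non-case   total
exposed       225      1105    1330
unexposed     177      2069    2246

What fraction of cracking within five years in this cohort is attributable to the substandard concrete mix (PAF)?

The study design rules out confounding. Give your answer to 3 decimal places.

PAF ≈ 0.299

p₁ = P(outcome | exposed) = 225/1330 = 0.16917
p₀ = P(outcome | unexposed) = 177/2246 = 0.078807
Exposure prevalence π = 1330/3576 = 0.37192; overall risk P(Y=1) = 0.11242.
Under exogeneity, PAF = [P(Y=1) − p₀]/P(Y=1).
PAF = (0.11242 − 0.078807) / 0.11242 ≈ 0.2990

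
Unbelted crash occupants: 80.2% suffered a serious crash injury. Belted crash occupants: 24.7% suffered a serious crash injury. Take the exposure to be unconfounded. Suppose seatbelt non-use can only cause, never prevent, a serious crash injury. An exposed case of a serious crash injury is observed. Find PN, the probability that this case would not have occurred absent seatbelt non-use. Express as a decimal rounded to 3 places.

p₁ = 0.802, p₀ = 0.247.
Under exogeneity and monotonicity, PN = (p₁ − p₀) / p₁.
PN = (0.802 − 0.247) / 0.802 = 0.555 / 0.802 ≈ 0.6920

PN ≈ 0.692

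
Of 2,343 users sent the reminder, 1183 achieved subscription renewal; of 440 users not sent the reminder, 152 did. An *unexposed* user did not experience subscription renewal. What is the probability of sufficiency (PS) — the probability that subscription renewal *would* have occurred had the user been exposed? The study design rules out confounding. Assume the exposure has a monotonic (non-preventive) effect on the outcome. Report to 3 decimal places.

PS ≈ 0.244

p₁ = P(outcome | exposed) = 1183/2343 = 0.50491
p₀ = P(outcome | unexposed) = 152/440 = 0.34545
Under exogeneity and monotonicity, PS = (p₁ − p₀) / (1 − p₀).
PS = (0.50491 − 0.34545) / (1 − 0.34545) = 0.15945 / 0.65455 ≈ 0.2436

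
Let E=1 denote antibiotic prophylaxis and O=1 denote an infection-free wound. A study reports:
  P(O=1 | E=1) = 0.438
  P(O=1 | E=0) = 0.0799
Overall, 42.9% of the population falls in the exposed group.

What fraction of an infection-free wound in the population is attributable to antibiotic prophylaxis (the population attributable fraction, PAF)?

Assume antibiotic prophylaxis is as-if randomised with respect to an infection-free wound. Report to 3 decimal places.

PAF ≈ 0.658

Let p₁ = 0.438, p₀ = 0.0799.
Overall risk P(Y=1) = π·p₁ + (1−π)·p₀ = 0.429×0.438 + 0.571×0.0799 = 0.23352.
Under exogeneity, PAF = [P(Y=1) − p₀] / P(Y=1).
PAF = (0.23352 − 0.0799) / 0.23352 ≈ 0.6579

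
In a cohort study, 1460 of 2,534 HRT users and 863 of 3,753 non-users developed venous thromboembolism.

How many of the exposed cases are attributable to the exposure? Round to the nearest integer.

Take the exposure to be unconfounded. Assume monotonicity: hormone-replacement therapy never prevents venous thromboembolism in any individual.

about 877 cases

p₁ = P(outcome | exposed) = 1460/2534 = 0.57616
p₀ = P(outcome | unexposed) = 863/3753 = 0.22995
PN = (p₁ − p₀)/p₁ = (0.57616 − 0.22995) / 0.57616 ≈ 0.60090.
Attributable cases ≈ PN × (exposed cases) = 0.60090 × 1460 ≈ 877.31.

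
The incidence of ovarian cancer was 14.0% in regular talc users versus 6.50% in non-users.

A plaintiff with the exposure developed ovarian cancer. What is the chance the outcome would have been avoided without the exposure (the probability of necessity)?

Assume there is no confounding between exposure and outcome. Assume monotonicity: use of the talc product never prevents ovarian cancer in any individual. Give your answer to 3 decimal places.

p₁ = 0.14, p₀ = 0.065.
Under exogeneity and monotonicity, PN = (p₁ − p₀) / p₁.
PN = (0.14 − 0.065) / 0.14 = 0.075 / 0.14 ≈ 0.5357

PN ≈ 0.536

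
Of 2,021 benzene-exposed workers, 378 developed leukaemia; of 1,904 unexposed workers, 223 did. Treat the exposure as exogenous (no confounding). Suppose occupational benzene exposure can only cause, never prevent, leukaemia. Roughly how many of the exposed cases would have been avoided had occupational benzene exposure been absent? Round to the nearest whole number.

about 141 cases

p₁ = P(outcome | exposed) = 378/2021 = 0.18704
p₀ = P(outcome | unexposed) = 223/1904 = 0.11712
PN = (p₁ − p₀)/p₁ = (0.18704 − 0.11712) / 0.18704 ≈ 0.37380.
Attributable cases ≈ PN × (exposed cases) = 0.37380 × 378 ≈ 141.30.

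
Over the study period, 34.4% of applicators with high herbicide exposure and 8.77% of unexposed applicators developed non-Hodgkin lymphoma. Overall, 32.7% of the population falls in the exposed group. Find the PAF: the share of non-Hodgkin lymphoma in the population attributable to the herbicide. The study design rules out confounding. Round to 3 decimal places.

PAF ≈ 0.489

p₁ = 0.344, p₀ = 0.0877.
Overall risk P(Y=1) = π·p₁ + (1−π)·p₀ = 0.327×0.344 + 0.673×0.0877 = 0.17151.
Under exogeneity, PAF = [P(Y=1) − p₀] / P(Y=1).
PAF = (0.17151 − 0.0877) / 0.17151 ≈ 0.4887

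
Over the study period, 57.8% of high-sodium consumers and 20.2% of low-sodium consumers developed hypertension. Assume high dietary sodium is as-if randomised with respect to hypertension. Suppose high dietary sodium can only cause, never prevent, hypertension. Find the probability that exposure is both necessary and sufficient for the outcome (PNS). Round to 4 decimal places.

p₁ = 0.578, p₀ = 0.202.
Under exogeneity and monotonicity, PNS = p₁ − p₀.
PNS = 0.578 − 0.202 = 0.376

PNS ≈ 0.3760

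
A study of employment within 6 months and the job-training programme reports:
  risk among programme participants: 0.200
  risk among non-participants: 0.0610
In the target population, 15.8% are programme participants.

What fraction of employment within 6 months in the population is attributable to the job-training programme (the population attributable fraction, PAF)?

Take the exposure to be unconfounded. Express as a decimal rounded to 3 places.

Let p₁ = 0.2, p₀ = 0.061.
Overall risk P(Y=1) = π·p₁ + (1−π)·p₀ = 0.158×0.2 + 0.842×0.061 = 0.082962.
Under exogeneity, PAF = [P(Y=1) − p₀] / P(Y=1).
PAF = (0.082962 − 0.061) / 0.082962 ≈ 0.2647

PAF ≈ 0.265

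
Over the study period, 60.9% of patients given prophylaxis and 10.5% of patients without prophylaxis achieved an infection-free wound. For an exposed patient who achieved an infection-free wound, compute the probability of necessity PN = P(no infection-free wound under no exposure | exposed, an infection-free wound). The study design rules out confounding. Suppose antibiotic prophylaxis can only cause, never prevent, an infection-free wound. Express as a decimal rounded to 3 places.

PN ≈ 0.828

p₁ = 0.609, p₀ = 0.105.
Under exogeneity and monotonicity, PN = (p₁ − p₀) / p₁.
PN = (0.609 − 0.105) / 0.609 = 0.504 / 0.609 ≈ 0.8276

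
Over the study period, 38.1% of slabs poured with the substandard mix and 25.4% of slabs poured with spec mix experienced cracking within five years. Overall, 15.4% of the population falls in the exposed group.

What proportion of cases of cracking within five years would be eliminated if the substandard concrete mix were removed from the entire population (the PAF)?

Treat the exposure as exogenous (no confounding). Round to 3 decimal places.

PAF ≈ 0.071

p₁ = 0.381, p₀ = 0.254.
Overall risk P(Y=1) = π·p₁ + (1−π)·p₀ = 0.154×0.381 + 0.846×0.254 = 0.27356.
Under exogeneity, PAF = [P(Y=1) − p₀] / P(Y=1).
PAF = (0.27356 − 0.254) / 0.27356 ≈ 0.0715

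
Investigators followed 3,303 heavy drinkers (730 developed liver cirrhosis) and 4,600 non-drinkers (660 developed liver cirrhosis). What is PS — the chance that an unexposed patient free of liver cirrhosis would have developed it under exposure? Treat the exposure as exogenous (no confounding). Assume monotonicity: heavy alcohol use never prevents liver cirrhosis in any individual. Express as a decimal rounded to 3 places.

PS ≈ 0.091

p₁ = P(outcome | exposed) = 730/3303 = 0.22101
p₀ = P(outcome | unexposed) = 660/4600 = 0.14348
Under exogeneity and monotonicity, PS = (p₁ − p₀) / (1 − p₀).
PS = (0.22101 − 0.14348) / (1 − 0.14348) = 0.077533 / 0.85652 ≈ 0.0905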